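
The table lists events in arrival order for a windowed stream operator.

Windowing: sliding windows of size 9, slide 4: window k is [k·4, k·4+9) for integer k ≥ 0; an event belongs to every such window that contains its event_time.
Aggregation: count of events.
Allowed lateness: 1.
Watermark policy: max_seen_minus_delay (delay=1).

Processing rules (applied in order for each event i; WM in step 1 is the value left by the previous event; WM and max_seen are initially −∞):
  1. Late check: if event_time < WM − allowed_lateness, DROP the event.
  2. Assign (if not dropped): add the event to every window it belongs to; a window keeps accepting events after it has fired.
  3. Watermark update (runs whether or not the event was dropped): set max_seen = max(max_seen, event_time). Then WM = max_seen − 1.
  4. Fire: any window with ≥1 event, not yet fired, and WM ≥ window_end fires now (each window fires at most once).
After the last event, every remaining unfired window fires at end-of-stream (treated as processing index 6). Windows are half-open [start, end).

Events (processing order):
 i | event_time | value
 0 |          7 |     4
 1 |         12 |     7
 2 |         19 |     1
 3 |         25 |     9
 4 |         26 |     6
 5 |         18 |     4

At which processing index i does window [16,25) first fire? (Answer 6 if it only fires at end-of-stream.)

4

i=0 t=7 v=4: → [4,13),[0,9); WM=6
i=1 t=12 v=7: → [12,21),[8,17),[4,13); WM=11; [0,9) fires=1
i=2 t=19 v=1: → [16,25),[12,21); WM=18; [4,13) fires=2 [8,17) fires=1
i=3 t=25 v=9: → [24,33),[20,29); WM=24; [12,21) fires=2
i=4 t=26 v=6: → [24,33),[20,29); WM=25; [16,25) fires=1
i=5 t=18 v=4: DROP (t<25-1); WM=25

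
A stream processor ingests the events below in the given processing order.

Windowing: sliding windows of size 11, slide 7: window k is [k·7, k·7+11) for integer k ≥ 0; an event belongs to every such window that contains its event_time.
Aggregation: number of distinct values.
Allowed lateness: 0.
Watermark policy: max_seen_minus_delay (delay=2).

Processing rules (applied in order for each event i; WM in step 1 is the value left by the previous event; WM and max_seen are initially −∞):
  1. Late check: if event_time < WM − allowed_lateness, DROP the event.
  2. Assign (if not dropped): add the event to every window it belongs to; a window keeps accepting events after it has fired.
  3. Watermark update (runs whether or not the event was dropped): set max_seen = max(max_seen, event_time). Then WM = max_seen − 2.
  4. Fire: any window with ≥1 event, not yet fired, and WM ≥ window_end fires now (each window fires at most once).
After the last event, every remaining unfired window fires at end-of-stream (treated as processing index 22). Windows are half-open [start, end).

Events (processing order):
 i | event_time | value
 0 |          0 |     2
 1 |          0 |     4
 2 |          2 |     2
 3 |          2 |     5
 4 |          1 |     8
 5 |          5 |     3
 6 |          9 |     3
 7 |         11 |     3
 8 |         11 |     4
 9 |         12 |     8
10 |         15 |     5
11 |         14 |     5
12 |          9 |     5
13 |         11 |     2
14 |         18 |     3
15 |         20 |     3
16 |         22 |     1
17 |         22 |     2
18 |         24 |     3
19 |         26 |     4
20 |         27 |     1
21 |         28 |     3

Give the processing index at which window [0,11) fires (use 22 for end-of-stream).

i=0 t=0 v=2: → [0,11); WM=-2
i=1 t=0 v=4: → [0,11); WM=-2
i=2 t=2 v=2: → [0,11); WM=0
i=3 t=2 v=5: → [0,11); WM=0
i=4 t=1 v=8: → [0,11); WM=0
i=5 t=5 v=3: → [0,11); WM=3
i=6 t=9 v=3: → [7,18),[0,11); WM=7
i=7 t=11 v=3: → [7,18); WM=9
i=8 t=11 v=4: → [7,18); WM=9
i=9 t=12 v=8: → [7,18); WM=10
i=10 t=15 v=5: → [14,25),[7,18); WM=13; [0,11) fires=5
i=11 t=14 v=5: → [14,25),[7,18); WM=13
i=12 t=9 v=5: DROP (t<13-0); WM=13
i=13 t=11 v=2: DROP (t<13-0); WM=13
i=14 t=18 v=3: → [14,25); WM=16
i=15 t=20 v=3: → [14,25); WM=18; [7,18) fires=4
i=16 t=22 v=1: → [21,32),[14,25); WM=20
i=17 t=22 v=2: → [21,32),[14,25); WM=20
i=18 t=24 v=3: → [21,32),[14,25); WM=22
i=19 t=26 v=4: → [21,32); WM=24
i=20 t=27 v=1: → [21,32); WM=25; [14,25) fires=4
i=21 t=28 v=3: → [28,39),[21,32); WM=26

10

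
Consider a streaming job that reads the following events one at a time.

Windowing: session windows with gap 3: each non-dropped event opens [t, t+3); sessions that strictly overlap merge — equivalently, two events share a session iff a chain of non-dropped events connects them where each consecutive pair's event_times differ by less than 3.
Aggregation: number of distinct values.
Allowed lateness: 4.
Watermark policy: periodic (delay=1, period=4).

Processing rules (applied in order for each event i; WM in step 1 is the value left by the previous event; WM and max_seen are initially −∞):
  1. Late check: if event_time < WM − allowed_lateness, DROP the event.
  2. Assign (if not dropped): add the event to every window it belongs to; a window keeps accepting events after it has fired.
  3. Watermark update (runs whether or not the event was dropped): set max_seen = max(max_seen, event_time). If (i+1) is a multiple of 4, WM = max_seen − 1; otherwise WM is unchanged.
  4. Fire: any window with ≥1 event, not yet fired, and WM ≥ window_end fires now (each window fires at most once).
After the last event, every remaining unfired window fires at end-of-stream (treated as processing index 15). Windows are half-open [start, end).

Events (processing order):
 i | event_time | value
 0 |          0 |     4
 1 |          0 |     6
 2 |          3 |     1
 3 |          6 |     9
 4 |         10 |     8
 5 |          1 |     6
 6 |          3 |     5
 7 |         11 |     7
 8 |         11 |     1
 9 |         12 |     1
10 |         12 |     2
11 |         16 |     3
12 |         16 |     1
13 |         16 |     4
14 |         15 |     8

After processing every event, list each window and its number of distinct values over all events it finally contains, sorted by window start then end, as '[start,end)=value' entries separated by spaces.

i=0 t=0 v=4: → [0,3); WM=−∞
i=1 t=0 v=6: → [0,3); WM=−∞
i=2 t=3 v=1: → [3,6); WM=−∞
i=3 t=6 v=9: → [6,9); WM=5
i=4 t=10 v=8: → [10,13); WM=5
i=5 t=1 v=6: → [0,6); WM=5
i=6 t=3 v=5: → [0,6); WM=5
i=7 t=11 v=7: → [10,14); WM=10
i=8 t=11 v=1: → [10,14); WM=10
i=9 t=12 v=1: → [10,15); WM=10
i=10 t=12 v=2: → [10,15); WM=10
i=11 t=16 v=3: → [16,19); WM=15
i=12 t=16 v=1: → [16,19); WM=15
i=13 t=16 v=4: → [16,19); WM=15
i=14 t=15 v=8: → [15,19); WM=15

[0,6)=4 [6,9)=1 [10,15)=4 [15,19)=4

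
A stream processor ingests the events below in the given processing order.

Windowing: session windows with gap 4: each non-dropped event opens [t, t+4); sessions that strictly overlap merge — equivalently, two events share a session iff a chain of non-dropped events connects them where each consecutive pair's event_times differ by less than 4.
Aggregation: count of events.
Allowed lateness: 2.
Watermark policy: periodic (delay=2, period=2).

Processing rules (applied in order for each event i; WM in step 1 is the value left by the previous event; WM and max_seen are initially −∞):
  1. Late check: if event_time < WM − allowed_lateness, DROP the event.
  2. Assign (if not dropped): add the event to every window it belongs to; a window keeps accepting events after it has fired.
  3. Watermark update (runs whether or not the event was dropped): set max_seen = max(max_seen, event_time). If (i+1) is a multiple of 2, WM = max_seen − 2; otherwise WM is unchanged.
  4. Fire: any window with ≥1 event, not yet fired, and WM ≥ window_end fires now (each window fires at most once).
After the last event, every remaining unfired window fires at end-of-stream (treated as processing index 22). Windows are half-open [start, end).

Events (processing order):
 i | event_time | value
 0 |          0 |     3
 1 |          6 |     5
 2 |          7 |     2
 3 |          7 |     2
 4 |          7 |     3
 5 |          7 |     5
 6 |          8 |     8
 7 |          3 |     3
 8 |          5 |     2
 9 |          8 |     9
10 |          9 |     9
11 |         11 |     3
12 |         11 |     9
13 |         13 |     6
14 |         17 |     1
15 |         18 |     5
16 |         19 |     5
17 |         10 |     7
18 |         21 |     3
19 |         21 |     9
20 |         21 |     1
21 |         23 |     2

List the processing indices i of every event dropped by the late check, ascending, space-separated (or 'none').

17

i=0 t=0 v=3: → [0,4); WM=−∞
i=1 t=6 v=5: → [6,10); WM=4
i=2 t=7 v=2: → [6,11); WM=4
i=3 t=7 v=2: → [6,11); WM=5
i=4 t=7 v=3: → [6,11); WM=5
i=5 t=7 v=5: → [6,11); WM=5
i=6 t=8 v=8: → [6,12); WM=5
i=7 t=3 v=3: → [0,12); WM=6
i=8 t=5 v=2: → [0,12); WM=6
i=9 t=8 v=9: → [0,12); WM=6
i=10 t=9 v=9: → [0,13); WM=6
i=11 t=11 v=3: → [0,15); WM=9
i=12 t=11 v=9: → [0,15); WM=9
i=13 t=13 v=6: → [0,17); WM=11
i=14 t=17 v=1: → [17,21); WM=11
i=15 t=18 v=5: → [17,22); WM=16
i=16 t=19 v=5: → [17,23); WM=16
i=17 t=10 v=7: DROP (t<16-2); WM=17
i=18 t=21 v=3: → [17,25); WM=17
i=19 t=21 v=9: → [17,25); WM=19
i=20 t=21 v=1: → [17,25); WM=19
i=21 t=23 v=2: → [17,27); WM=21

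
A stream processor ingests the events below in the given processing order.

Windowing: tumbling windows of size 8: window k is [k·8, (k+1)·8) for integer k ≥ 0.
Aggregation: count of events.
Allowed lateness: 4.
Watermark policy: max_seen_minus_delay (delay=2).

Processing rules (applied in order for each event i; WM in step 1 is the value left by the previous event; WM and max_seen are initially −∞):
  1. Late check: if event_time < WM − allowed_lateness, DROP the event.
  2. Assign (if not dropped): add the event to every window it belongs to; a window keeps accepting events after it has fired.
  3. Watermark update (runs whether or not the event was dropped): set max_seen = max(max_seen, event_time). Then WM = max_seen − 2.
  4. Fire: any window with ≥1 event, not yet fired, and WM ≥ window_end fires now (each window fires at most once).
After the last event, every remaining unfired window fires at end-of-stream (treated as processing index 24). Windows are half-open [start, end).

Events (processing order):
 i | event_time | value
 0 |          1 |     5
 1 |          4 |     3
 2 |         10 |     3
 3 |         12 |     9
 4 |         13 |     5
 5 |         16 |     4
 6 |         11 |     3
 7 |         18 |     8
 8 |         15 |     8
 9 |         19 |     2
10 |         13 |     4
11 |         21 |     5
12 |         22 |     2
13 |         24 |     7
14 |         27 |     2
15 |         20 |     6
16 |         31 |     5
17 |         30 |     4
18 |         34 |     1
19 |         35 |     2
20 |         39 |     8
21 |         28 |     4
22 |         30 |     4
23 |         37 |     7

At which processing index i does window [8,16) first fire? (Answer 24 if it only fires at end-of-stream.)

7

i=0 t=1 v=5: → [0,8); WM=-1
i=1 t=4 v=3: → [0,8); WM=2
i=2 t=10 v=3: → [8,16); WM=8; [0,8) fires=2
i=3 t=12 v=9: → [8,16); WM=10
i=4 t=13 v=5: → [8,16); WM=11
i=5 t=16 v=4: → [16,24); WM=14
i=6 t=11 v=3: → [8,16); WM=14
i=7 t=18 v=8: → [16,24); WM=16; [8,16) fires=4
i=8 t=15 v=8: → [8,16); WM=16
i=9 t=19 v=2: → [16,24); WM=17
i=10 t=13 v=4: → [8,16); WM=17
i=11 t=21 v=5: → [16,24); WM=19
i=12 t=22 v=2: → [16,24); WM=20
i=13 t=24 v=7: → [24,32); WM=22
i=14 t=27 v=2: → [24,32); WM=25; [16,24) fires=5
i=15 t=20 v=6: DROP (t<25-4); WM=25
i=16 t=31 v=5: → [24,32); WM=29
i=17 t=30 v=4: → [24,32); WM=29
i=18 t=34 v=1: → [32,40); WM=32; [24,32) fires=4
i=19 t=35 v=2: → [32,40); WM=33
i=20 t=39 v=8: → [32,40); WM=37
i=21 t=28 v=4: DROP (t<37-4); WM=37
i=22 t=30 v=4: DROP (t<37-4); WM=37
i=23 t=37 v=7: → [32,40); WM=37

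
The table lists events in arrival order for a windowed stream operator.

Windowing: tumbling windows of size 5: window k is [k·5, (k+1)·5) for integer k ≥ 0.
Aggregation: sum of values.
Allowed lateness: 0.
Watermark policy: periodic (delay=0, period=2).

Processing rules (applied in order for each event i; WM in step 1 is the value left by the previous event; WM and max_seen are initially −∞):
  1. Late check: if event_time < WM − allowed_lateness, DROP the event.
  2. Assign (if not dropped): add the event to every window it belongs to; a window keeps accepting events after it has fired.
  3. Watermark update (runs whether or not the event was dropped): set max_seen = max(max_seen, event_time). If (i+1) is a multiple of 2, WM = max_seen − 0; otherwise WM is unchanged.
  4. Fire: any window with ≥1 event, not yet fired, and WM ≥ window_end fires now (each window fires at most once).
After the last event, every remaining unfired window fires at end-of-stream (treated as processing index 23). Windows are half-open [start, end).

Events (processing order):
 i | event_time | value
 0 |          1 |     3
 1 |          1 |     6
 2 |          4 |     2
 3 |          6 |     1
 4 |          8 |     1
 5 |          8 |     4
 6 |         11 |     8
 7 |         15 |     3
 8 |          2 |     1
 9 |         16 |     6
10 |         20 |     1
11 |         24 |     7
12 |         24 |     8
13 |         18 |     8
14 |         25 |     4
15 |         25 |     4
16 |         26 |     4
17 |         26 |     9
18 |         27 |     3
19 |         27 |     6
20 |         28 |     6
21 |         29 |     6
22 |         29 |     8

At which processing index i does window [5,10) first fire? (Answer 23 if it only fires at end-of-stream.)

7

i=0 t=1 v=3: → [0,5); WM=−∞
i=1 t=1 v=6: → [0,5); WM=1
i=2 t=4 v=2: → [0,5); WM=1
i=3 t=6 v=1: → [5,10); WM=6; [0,5) fires=11
i=4 t=8 v=1: → [5,10); WM=6
i=5 t=8 v=4: → [5,10); WM=8
i=6 t=11 v=8: → [10,15); WM=8
i=7 t=15 v=3: → [15,20); WM=15; [5,10) fires=6 [10,15) fires=8
i=8 t=2 v=1: DROP (t<15-0); WM=15
i=9 t=16 v=6: → [15,20); WM=16
i=10 t=20 v=1: → [20,25); WM=16
i=11 t=24 v=7: → [20,25); WM=24; [15,20) fires=9
i=12 t=24 v=8: → [20,25); WM=24
i=13 t=18 v=8: DROP (t<24-0); WM=24
i=14 t=25 v=4: → [25,30); WM=24
i=15 t=25 v=4: → [25,30); WM=25; [20,25) fires=16
i=16 t=26 v=4: → [25,30); WM=25
i=17 t=26 v=9: → [25,30); WM=26
i=18 t=27 v=3: → [25,30); WM=26
i=19 t=27 v=6: → [25,30); WM=27
i=20 t=28 v=6: → [25,30); WM=27
i=21 t=29 v=6: → [25,30); WM=29
i=22 t=29 v=8: → [25,30); WM=29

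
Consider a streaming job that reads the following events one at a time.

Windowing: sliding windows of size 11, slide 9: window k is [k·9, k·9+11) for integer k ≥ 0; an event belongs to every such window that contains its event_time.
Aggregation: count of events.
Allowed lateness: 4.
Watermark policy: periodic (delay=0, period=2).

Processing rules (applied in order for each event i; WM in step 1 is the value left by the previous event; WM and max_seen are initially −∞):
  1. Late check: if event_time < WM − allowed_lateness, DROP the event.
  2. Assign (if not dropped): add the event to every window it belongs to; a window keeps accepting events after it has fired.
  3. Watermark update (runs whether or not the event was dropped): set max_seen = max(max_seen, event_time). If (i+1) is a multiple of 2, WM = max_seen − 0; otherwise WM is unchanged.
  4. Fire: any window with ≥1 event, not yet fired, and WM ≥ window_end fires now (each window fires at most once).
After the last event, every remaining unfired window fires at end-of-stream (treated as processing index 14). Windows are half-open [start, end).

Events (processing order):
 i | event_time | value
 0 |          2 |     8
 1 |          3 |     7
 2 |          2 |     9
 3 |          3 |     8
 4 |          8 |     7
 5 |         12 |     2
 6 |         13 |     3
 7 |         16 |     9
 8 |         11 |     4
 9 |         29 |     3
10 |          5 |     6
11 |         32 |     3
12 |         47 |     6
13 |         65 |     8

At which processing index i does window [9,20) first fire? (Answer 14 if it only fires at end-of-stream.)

9

i=0 t=2 v=8: → [0,11); WM=−∞
i=1 t=3 v=7: → [0,11); WM=3
i=2 t=2 v=9: → [0,11); WM=3
i=3 t=3 v=8: → [0,11); WM=3
i=4 t=8 v=7: → [0,11); WM=3
i=5 t=12 v=2: → [9,20); WM=12; [0,11) fires=5
i=6 t=13 v=3: → [9,20); WM=12
i=7 t=16 v=9: → [9,20); WM=16
i=8 t=11 v=4: DROP (t<16-4); WM=16
i=9 t=29 v=3: → [27,38); WM=29; [9,20) fires=3
i=10 t=5 v=6: DROP (t<29-4); WM=29
i=11 t=32 v=3: → [27,38); WM=32
i=12 t=47 v=6: → [45,56); WM=32
i=13 t=65 v=8: → [63,74); WM=65; [27,38) fires=2 [45,56) fires=1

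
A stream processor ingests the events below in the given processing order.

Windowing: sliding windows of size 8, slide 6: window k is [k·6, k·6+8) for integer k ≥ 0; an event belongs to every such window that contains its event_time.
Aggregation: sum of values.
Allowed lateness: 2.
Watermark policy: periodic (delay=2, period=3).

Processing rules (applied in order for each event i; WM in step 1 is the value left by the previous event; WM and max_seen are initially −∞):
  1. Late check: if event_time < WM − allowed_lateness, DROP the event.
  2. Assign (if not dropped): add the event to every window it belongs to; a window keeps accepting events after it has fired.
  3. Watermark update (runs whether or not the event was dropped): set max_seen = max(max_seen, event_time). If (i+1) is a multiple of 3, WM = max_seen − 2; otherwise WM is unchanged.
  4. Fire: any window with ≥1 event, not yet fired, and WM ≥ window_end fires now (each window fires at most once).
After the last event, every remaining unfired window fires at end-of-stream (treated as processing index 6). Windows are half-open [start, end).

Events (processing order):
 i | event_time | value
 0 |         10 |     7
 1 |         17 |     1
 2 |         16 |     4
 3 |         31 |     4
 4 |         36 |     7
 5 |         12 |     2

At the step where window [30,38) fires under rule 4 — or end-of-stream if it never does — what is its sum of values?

11

i=0 t=10 v=7: → [6,14); WM=−∞
i=1 t=17 v=1: → [12,20); WM=−∞
i=2 t=16 v=4: → [12,20); WM=15; [6,14) fires=7
i=3 t=31 v=4: → [30,38),[24,32); WM=15
i=4 t=36 v=7: → [36,44),[30,38); WM=15
i=5 t=12 v=2: DROP (t<15-2); WM=34; [12,20) fires=5 [24,32) fires=4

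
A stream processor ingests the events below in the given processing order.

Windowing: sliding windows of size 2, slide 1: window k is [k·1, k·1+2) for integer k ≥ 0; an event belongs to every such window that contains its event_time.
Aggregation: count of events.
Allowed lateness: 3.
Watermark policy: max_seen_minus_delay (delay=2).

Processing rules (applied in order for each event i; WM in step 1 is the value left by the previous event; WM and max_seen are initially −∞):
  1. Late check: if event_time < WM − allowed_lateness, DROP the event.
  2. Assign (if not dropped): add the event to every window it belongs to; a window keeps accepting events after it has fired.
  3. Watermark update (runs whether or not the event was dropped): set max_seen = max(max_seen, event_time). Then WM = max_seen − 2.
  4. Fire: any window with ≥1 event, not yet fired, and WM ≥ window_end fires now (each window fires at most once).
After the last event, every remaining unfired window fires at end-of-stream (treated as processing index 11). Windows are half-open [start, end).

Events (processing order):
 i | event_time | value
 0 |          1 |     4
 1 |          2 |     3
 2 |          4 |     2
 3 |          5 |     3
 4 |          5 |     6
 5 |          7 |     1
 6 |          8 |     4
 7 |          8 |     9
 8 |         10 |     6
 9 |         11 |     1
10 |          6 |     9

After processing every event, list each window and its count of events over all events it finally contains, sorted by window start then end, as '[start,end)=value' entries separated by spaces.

i=0 t=1 v=4: → [1,3),[0,2); WM=-1
i=1 t=2 v=3: → [2,4),[1,3); WM=0
i=2 t=4 v=2: → [4,6),[3,5); WM=2; [0,2) fires=1
i=3 t=5 v=3: → [5,7),[4,6); WM=3; [1,3) fires=2
i=4 t=5 v=6: → [5,7),[4,6); WM=3
i=5 t=7 v=1: → [7,9),[6,8); WM=5; [2,4) fires=1 [3,5) fires=1
i=6 t=8 v=4: → [8,10),[7,9); WM=6; [4,6) fires=3
i=7 t=8 v=9: → [8,10),[7,9); WM=6
i=8 t=10 v=6: → [10,12),[9,11); WM=8; [5,7) fires=2 [6,8) fires=1
i=9 t=11 v=1: → [11,13),[10,12); WM=9; [7,9) fires=3
i=10 t=6 v=9: → [6,8),[5,7); WM=9

[0,2)=1 [1,3)=2 [2,4)=1 [3,5)=1 [4,6)=3 [5,7)=3 [6,8)=2 [7,9)=3 [8,10)=2 [9,11)=1 [10,12)=2 [11,13)=1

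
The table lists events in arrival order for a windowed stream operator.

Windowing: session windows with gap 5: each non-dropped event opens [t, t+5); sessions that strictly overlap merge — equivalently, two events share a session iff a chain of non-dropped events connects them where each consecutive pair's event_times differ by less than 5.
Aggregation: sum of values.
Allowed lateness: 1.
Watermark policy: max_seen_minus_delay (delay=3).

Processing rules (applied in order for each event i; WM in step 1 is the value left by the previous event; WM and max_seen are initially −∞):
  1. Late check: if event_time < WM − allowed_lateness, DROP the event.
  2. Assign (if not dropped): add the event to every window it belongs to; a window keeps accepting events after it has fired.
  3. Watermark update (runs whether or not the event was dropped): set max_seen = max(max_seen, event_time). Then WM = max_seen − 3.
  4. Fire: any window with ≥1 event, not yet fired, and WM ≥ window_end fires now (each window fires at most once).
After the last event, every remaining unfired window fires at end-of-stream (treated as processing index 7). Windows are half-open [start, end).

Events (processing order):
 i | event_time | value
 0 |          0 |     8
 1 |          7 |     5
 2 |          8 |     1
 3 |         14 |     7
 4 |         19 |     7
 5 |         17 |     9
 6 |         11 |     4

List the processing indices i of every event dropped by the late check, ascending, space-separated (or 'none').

i=0 t=0 v=8: → [0,5); WM=-3
i=1 t=7 v=5: → [7,12); WM=4
i=2 t=8 v=1: → [7,13); WM=5
i=3 t=14 v=7: → [14,19); WM=11
i=4 t=19 v=7: → [19,24); WM=16
i=5 t=17 v=9: → [14,24); WM=16
i=6 t=11 v=4: DROP (t<16-1); WM=16

6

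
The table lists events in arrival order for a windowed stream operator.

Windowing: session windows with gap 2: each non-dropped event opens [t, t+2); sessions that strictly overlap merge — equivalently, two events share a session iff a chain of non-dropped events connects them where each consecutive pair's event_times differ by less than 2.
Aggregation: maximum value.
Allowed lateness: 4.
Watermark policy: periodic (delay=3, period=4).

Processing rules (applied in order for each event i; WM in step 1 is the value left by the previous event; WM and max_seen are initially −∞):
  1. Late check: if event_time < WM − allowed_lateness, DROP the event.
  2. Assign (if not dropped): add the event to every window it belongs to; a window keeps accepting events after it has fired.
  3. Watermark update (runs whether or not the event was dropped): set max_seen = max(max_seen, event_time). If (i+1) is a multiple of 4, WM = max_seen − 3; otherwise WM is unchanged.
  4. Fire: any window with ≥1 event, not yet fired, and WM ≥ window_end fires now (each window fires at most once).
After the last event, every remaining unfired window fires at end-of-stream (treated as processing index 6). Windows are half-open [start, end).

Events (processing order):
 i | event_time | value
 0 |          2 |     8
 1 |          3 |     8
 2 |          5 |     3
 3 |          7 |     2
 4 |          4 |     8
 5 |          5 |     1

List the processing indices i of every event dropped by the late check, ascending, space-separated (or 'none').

i=0 t=2 v=8: → [2,4); WM=−∞
i=1 t=3 v=8: → [2,5); WM=−∞
i=2 t=5 v=3: → [5,7); WM=−∞
i=3 t=7 v=2: → [7,9); WM=4
i=4 t=4 v=8: → [2,7); WM=4
i=5 t=5 v=1: → [2,7); WM=4

none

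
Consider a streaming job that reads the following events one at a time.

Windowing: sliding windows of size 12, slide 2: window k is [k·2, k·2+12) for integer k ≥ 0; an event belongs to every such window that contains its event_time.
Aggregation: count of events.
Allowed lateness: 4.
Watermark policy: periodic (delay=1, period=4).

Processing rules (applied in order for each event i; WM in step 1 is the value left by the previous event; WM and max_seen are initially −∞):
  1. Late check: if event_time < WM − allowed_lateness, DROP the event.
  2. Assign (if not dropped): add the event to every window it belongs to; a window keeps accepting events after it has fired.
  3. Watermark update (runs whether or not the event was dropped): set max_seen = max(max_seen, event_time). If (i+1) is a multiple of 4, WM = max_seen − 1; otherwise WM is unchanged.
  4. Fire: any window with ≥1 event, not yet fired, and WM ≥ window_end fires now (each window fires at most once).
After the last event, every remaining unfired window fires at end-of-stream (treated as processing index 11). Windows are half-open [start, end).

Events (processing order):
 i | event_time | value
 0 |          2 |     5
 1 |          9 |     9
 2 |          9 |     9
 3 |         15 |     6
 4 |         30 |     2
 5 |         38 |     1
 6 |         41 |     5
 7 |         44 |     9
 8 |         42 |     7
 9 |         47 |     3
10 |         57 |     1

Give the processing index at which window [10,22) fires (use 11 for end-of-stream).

7

i=0 t=2 v=5: → [2,14),[0,12); WM=−∞
i=1 t=9 v=9: → [8,20),[6,18),[4,16),[2,14),[0,12); WM=−∞
i=2 t=9 v=9: → [8,20),[6,18),[4,16),[2,14),[0,12); WM=−∞
i=3 t=15 v=6: → [14,26),[12,24),[10,22),[8,20),[6,18),[4,16); WM=14; [0,12) fires=3 [2,14) fires=3
i=4 t=30 v=2: → [30,42),[28,40),[26,38),[24,36),[22,34),[20,32); WM=14
i=5 t=38 v=1: → [38,50),[36,48),[34,46),[32,44),[30,42),[28,40); WM=14
i=6 t=41 v=5: → [40,52),[38,50),[36,48),[34,46),[32,44),[30,42); WM=14
i=7 t=44 v=9: → [44,56),[42,54),[40,52),[38,50),[36,48),[34,46); WM=43; [4,16) fires=3 [6,18) fires=3 [8,20) fires=3 [10,22) fires=1 [12,24) fires=1 [14,26) fires=1 [20,32) fires=1 [22,34) fires=1 [24,36) fires=1 [26,38) fires=1 [28,40) fires=2 [30,42) fires=3
i=8 t=42 v=7: → [42,54),[40,52),[38,50),[36,48),[34,46),[32,44); WM=43
i=9 t=47 v=3: → [46,58),[44,56),[42,54),[40,52),[38,50),[36,48); WM=43
i=10 t=57 v=1: → [56,68),[54,66),[52,64),[50,62),[48,60),[46,58); WM=43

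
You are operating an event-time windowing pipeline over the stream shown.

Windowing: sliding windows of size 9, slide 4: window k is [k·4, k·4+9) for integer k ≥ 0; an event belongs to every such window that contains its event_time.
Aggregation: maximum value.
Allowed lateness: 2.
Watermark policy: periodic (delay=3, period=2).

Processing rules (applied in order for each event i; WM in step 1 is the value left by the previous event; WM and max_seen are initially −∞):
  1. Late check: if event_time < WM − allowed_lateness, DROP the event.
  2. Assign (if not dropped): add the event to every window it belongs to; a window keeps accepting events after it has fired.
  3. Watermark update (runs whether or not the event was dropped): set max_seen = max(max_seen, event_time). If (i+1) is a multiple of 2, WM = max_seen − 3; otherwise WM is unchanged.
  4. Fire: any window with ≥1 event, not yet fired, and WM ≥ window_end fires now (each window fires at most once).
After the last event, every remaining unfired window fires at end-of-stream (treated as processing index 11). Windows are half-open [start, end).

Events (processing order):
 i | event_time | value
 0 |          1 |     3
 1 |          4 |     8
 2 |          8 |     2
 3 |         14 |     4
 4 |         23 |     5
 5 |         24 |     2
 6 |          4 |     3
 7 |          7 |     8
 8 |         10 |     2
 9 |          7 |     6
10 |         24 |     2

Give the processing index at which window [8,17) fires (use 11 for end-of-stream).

5

i=0 t=1 v=3: → [0,9); WM=−∞
i=1 t=4 v=8: → [4,13),[0,9); WM=1
i=2 t=8 v=2: → [8,17),[4,13),[0,9); WM=1
i=3 t=14 v=4: → [12,21),[8,17); WM=11; [0,9) fires=8
i=4 t=23 v=5: → [20,29),[16,25); WM=11
i=5 t=24 v=2: → [24,33),[20,29),[16,25); WM=21; [4,13) fires=8 [8,17) fires=4 [12,21) fires=4
i=6 t=4 v=3: DROP (t<21-2); WM=21
i=7 t=7 v=8: DROP (t<21-2); WM=21
i=8 t=10 v=2: DROP (t<21-2); WM=21
i=9 t=7 v=6: DROP (t<21-2); WM=21
i=10 t=24 v=2: → [24,33),[20,29),[16,25); WM=21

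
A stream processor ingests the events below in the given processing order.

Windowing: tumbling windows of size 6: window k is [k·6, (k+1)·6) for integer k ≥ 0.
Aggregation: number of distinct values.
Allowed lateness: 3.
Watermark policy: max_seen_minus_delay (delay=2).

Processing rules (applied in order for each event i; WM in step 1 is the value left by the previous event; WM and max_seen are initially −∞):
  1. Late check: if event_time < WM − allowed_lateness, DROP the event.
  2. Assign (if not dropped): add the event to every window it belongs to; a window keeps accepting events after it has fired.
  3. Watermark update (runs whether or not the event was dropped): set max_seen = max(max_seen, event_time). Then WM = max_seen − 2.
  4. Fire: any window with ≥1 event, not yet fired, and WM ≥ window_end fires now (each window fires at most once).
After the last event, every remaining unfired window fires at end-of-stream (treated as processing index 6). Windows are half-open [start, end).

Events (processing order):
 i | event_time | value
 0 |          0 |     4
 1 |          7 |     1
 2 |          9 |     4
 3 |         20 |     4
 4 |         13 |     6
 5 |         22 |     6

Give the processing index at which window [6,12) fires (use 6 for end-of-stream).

3

i=0 t=0 v=4: → [0,6); WM=-2
i=1 t=7 v=1: → [6,12); WM=5
i=2 t=9 v=4: → [6,12); WM=7; [0,6) fires=1
i=3 t=20 v=4: → [18,24); WM=18; [6,12) fires=2
i=4 t=13 v=6: DROP (t<18-3); WM=18
i=5 t=22 v=6: → [18,24); WM=20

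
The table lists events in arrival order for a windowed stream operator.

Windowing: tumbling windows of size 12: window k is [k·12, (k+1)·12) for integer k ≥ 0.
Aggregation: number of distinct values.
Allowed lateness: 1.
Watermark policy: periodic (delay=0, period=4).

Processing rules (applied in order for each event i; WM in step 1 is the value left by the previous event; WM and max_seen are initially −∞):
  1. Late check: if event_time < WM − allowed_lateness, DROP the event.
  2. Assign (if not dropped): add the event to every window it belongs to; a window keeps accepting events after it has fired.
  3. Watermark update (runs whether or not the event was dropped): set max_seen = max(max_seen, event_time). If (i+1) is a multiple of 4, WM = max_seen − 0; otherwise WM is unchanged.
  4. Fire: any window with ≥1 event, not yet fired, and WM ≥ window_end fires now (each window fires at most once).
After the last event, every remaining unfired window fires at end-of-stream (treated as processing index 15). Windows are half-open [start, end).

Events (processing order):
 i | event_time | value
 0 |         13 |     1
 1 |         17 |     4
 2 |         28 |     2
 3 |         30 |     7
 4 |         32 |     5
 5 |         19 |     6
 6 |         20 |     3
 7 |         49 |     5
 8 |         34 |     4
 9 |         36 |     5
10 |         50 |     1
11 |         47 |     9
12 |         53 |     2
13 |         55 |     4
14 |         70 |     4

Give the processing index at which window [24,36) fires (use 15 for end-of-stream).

7

i=0 t=13 v=1: → [12,24); WM=−∞
i=1 t=17 v=4: → [12,24); WM=−∞
i=2 t=28 v=2: → [24,36); WM=−∞
i=3 t=30 v=7: → [24,36); WM=30; [12,24) fires=2
i=4 t=32 v=5: → [24,36); WM=30
i=5 t=19 v=6: DROP (t<30-1); WM=30
i=6 t=20 v=3: DROP (t<30-1); WM=30
i=7 t=49 v=5: → [48,60); WM=49; [24,36) fires=3
i=8 t=34 v=4: DROP (t<49-1); WM=49
i=9 t=36 v=5: DROP (t<49-1); WM=49
i=10 t=50 v=1: → [48,60); WM=49
i=11 t=47 v=9: DROP (t<49-1); WM=50
i=12 t=53 v=2: → [48,60); WM=50
i=13 t=55 v=4: → [48,60); WM=50
i=14 t=70 v=4: → [60,72); WM=50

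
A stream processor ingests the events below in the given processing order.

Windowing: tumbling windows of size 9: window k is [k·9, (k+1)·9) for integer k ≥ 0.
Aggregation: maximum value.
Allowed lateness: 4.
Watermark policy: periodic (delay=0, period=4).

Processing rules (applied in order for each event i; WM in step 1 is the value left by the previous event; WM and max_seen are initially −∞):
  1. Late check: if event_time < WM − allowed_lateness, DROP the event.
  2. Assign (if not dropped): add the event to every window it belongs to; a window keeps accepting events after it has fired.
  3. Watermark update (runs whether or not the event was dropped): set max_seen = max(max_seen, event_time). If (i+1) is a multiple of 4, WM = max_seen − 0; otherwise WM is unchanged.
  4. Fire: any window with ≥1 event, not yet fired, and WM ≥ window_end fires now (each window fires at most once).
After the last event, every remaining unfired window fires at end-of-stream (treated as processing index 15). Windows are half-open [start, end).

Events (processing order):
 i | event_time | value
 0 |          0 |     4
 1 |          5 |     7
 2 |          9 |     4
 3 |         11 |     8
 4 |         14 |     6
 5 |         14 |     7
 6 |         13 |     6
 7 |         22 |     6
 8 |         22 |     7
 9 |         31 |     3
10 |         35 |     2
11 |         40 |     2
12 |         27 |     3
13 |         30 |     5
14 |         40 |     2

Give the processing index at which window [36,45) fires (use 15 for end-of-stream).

15

i=0 t=0 v=4: → [0,9); WM=−∞
i=1 t=5 v=7: → [0,9); WM=−∞
i=2 t=9 v=4: → [9,18); WM=−∞
i=3 t=11 v=8: → [9,18); WM=11; [0,9) fires=7
i=4 t=14 v=6: → [9,18); WM=11
i=5 t=14 v=7: → [9,18); WM=11
i=6 t=13 v=6: → [9,18); WM=11
i=7 t=22 v=6: → [18,27); WM=22; [9,18) fires=8
i=8 t=22 v=7: → [18,27); WM=22
i=9 t=31 v=3: → [27,36); WM=22
i=10 t=35 v=2: → [27,36); WM=22
i=11 t=40 v=2: → [36,45); WM=40; [18,27) fires=7 [27,36) fires=3
i=12 t=27 v=3: DROP (t<40-4); WM=40
i=13 t=30 v=5: DROP (t<40-4); WM=40
i=14 t=40 v=2: → [36,45); WM=40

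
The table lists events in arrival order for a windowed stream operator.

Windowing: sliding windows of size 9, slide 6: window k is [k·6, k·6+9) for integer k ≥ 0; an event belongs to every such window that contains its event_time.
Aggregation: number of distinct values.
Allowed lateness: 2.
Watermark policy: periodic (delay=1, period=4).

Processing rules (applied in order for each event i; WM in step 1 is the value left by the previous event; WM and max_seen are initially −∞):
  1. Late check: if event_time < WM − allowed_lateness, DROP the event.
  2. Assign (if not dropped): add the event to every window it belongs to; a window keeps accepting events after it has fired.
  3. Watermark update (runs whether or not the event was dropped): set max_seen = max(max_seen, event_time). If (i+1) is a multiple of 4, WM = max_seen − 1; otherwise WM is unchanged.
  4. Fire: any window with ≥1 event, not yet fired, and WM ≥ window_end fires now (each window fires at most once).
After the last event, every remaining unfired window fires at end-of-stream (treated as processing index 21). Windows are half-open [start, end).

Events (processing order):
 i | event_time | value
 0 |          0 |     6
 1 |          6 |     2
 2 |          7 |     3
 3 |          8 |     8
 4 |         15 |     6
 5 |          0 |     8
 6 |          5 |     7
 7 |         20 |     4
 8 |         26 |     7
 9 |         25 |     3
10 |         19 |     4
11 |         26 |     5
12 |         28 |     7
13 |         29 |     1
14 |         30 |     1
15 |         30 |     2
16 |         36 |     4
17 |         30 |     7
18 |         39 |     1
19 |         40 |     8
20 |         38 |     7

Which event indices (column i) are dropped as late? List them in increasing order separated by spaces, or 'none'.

5

i=0 t=0 v=6: → [0,9); WM=−∞
i=1 t=6 v=2: → [6,15),[0,9); WM=−∞
i=2 t=7 v=3: → [6,15),[0,9); WM=−∞
i=3 t=8 v=8: → [6,15),[0,9); WM=7
i=4 t=15 v=6: → [12,21); WM=7
i=5 t=0 v=8: DROP (t<7-2); WM=7
i=6 t=5 v=7: → [0,9); WM=7
i=7 t=20 v=4: → [18,27),[12,21); WM=19; [0,9) fires=5 [6,15) fires=3
i=8 t=26 v=7: → [24,33),[18,27); WM=19
i=9 t=25 v=3: → [24,33),[18,27); WM=19
i=10 t=19 v=4: → [18,27),[12,21); WM=19
i=11 t=26 v=5: → [24,33),[18,27); WM=25; [12,21) fires=2
i=12 t=28 v=7: → [24,33); WM=25
i=13 t=29 v=1: → [24,33); WM=25
i=14 t=30 v=1: → [30,39),[24,33); WM=25
i=15 t=30 v=2: → [30,39),[24,33); WM=29; [18,27) fires=4
i=16 t=36 v=4: → [36,45),[30,39); WM=29
i=17 t=30 v=7: → [30,39),[24,33); WM=29
i=18 t=39 v=1: → [36,45); WM=29
i=19 t=40 v=8: → [36,45); WM=39; [24,33) fires=5 [30,39) fires=4
i=20 t=38 v=7: → [36,45),[30,39); WM=39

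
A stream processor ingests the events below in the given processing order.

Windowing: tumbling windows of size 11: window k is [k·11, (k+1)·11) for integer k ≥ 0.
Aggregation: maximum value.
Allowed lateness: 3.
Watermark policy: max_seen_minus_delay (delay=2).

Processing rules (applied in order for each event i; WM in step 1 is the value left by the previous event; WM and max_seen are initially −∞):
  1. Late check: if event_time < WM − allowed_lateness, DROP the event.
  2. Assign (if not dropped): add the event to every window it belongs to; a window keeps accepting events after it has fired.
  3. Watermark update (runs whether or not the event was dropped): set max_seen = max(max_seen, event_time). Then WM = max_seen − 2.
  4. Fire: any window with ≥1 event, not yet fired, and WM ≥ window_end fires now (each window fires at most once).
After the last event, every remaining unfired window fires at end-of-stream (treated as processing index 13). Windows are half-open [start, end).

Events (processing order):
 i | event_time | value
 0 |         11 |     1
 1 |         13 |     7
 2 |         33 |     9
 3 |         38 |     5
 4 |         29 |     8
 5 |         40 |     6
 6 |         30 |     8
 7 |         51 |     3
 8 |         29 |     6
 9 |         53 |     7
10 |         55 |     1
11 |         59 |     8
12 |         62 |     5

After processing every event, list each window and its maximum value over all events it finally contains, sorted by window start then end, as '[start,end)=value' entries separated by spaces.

i=0 t=11 v=1: → [11,22); WM=9
i=1 t=13 v=7: → [11,22); WM=11
i=2 t=33 v=9: → [33,44); WM=31; [11,22) fires=7
i=3 t=38 v=5: → [33,44); WM=36
i=4 t=29 v=8: DROP (t<36-3); WM=36
i=5 t=40 v=6: → [33,44); WM=38
i=6 t=30 v=8: DROP (t<38-3); WM=38
i=7 t=51 v=3: → [44,55); WM=49; [33,44) fires=9
i=8 t=29 v=6: DROP (t<49-3); WM=49
i=9 t=53 v=7: → [44,55); WM=51
i=10 t=55 v=1: → [55,66); WM=53
i=11 t=59 v=8: → [55,66); WM=57; [44,55) fires=7
i=12 t=62 v=5: → [55,66); WM=60

[11,22)=7 [33,44)=9 [44,55)=7 [55,66)=8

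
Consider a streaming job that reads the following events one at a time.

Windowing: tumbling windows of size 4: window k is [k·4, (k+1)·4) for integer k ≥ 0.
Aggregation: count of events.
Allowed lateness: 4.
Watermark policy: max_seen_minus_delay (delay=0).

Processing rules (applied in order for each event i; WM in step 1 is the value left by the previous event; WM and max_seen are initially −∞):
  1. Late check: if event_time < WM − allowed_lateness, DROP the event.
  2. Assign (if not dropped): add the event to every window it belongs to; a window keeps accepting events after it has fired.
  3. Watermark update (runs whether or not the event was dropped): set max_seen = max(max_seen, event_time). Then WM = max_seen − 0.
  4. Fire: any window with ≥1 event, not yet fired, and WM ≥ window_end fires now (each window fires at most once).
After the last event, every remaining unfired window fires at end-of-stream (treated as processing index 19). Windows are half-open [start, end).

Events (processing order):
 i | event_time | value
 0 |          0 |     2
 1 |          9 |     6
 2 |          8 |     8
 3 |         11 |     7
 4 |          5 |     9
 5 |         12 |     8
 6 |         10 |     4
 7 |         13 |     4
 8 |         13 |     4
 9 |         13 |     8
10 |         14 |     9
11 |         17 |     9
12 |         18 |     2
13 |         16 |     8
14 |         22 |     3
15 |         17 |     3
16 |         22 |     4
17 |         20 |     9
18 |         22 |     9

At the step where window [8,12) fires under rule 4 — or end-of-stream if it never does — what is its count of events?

i=0 t=0 v=2: → [0,4); WM=0
i=1 t=9 v=6: → [8,12); WM=9; [0,4) fires=1
i=2 t=8 v=8: → [8,12); WM=9
i=3 t=11 v=7: → [8,12); WM=11
i=4 t=5 v=9: DROP (t<11-4); WM=11
i=5 t=12 v=8: → [12,16); WM=12; [8,12) fires=3
i=6 t=10 v=4: → [8,12); WM=12
i=7 t=13 v=4: → [12,16); WM=13
i=8 t=13 v=4: → [12,16); WM=13
i=9 t=13 v=8: → [12,16); WM=13
i=10 t=14 v=9: → [12,16); WM=14
i=11 t=17 v=9: → [16,20); WM=17; [12,16) fires=5
i=12 t=18 v=2: → [16,20); WM=18
i=13 t=16 v=8: → [16,20); WM=18
i=14 t=22 v=3: → [20,24); WM=22; [16,20) fires=3
i=15 t=17 v=3: DROP (t<22-4); WM=22
i=16 t=22 v=4: → [20,24); WM=22
i=17 t=20 v=9: → [20,24); WM=22
i=18 t=22 v=9: → [20,24); WM=22

3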